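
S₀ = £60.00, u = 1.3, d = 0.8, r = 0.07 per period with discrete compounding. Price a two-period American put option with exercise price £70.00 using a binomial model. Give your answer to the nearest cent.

£11.11

Risk-neutral probability p = (1 + 0.07 − 0.8)/(1.3 − 0.8) = 0.2700/0.5000 = 0.5400
Terminal stock prices: S_uu = 101.4, S_ud = 62.4, S_dd = 38.4
Terminal payoffs (K − S): max(-31.4, 0) = 0, max(7.6, 0) = 7.6, max(31.6, 0) = 31.6
Node u (S = 78): continuation = 1/1.07·[0.5400·0.0000 + 0.4600·7.6000] = 3.2673; exercise value = 0.0000 ≤ continuation, so V_u = 3.2673
Node d (S = 48): continuation = 1/1.07·[0.5400·7.6000 + 0.4600·31.6000] = 17.4206; exercise value = 22.0000 > continuation, so V_d = 22.0000 (exercise)
Node 0 (S = 60): continuation = 1/1.07·[0.5400·3.2673 + 0.4600·22.0000] = 11.1069; exercise value = 10.0000 ≤ continuation, so V_0 = 11.1069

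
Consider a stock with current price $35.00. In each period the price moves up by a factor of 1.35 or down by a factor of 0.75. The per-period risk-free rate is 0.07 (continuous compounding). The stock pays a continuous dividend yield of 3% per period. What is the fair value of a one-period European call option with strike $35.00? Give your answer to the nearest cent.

$5.54

Per-period risk-free factor R = e^0.07 = 1.0725; dividend-adjusted growth = e^(0.07−0.03) = 1.0408.
Risk-neutral probability p = (1.0408 − 0.75)/(1.35 − 0.75) = 0.2908/0.6000 = 0.4847
Terminal stock prices: S_u = 47.25, S_d = 26.25
Terminal payoffs (S − K): max(12.25, 0) = 12.25, max(-8.75, 0) = 0
Node 0 (S = 35): V_0 = e^(−0.07)·[0.4847·12.2500 + 0.5153·0.0000] = 5.5360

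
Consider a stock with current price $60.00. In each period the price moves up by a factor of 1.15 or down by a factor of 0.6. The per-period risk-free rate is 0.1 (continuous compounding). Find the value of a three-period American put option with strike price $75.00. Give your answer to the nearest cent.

Risk-neutral probability p = (e^0.1 − 0.6)/(1.15 − 0.6) = 0.5052/0.5500 = 0.9185
Terminal stock prices: S_uuu = 91.25, S_uud = 47.61, S_udd = 24.84, S_ddd = 12.96
Terminal payoffs (K − S): max(-16.25, 0) = 0, max(27.39, 0) = 27.39, max(50.16, 0) = 50.16, max(62.04, 0) = 62.04
Node uu (S = 79.35): continuation = e^(−0.1)·[0.9185·0.0000 + 0.0815·27.3900] = 2.0200; exercise value = 0.0000 ≤ continuation, so V_uu = 2.0200
Node ud (S = 41.4): continuation = e^(−0.1)·[0.9185·27.3900 + 0.0815·50.1600] = 26.4628; exercise value = 33.6000 > continuation, so V_ud = 33.6000 (exercise)
Node dd (S = 21.6): continuation = e^(−0.1)·[0.9185·50.1600 + 0.0815·62.0400] = 46.2628; exercise value = 53.4000 > continuation, so V_dd = 53.4000 (exercise)
Node u (S = 69): continuation = e^(−0.1)·[0.9185·2.0200 + 0.0815·33.6000] = 4.1569; exercise value = 6.0000 > continuation, so V_u = 6.0000 (exercise)
Node d (S = 36): continuation = e^(−0.1)·[0.9185·33.6000 + 0.0815·53.4000] = 31.8628; exercise value = 39.0000 > continuation, so V_d = 39.0000 (exercise)
Node 0 (S = 60): continuation = e^(−0.1)·[0.9185·6.0000 + 0.0815·39.0000] = 7.8628; exercise value = 15.0000 > continuation, so V_0 = 15.0000 (exercise)

$15.00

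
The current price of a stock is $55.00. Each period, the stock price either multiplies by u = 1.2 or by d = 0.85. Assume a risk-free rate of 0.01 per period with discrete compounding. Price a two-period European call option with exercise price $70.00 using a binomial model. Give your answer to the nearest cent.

$1.88

Risk-neutral probability p = (1 + 0.01 − 0.85)/(1.2 − 0.85) = 0.1600/0.3500 = 0.4571
Terminal stock prices: S_uu = 79.2, S_ud = 56.1, S_dd = 39.74
Terminal payoffs (S − K): max(9.2, 0) = 9.2, max(-13.9, 0) = 0, max(-30.26, 0) = 0
Node u (S = 66): V_u = 1/1.01·[0.4571·9.2000 + 0.5429·0.0000] = 4.1641
Node d (S = 46.75): V_d = 1/1.01·[0.4571·0.0000 + 0.5429·0.0000] = 0.0000
Node 0 (S = 55): V_0 = 1/1.01·[0.4571·4.1641 + 0.5429·0.0000] = 1.8847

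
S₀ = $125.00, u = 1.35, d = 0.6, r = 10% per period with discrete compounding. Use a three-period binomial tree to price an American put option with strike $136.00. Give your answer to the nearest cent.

$24.87

Risk-neutral probability p = (1 + 0.1 − 0.6)/(1.35 − 0.6) = 0.5000/0.7500 = 0.6667
Terminal stock prices: S_uuu = 307.5, S_uud = 136.7, S_udd = 60.75, S_ddd = 27
Terminal payoffs (K − S): max(-171.5, 0) = 0, max(-0.6875, 0) = 0, max(75.25, 0) = 75.25, max(109, 0) = 109
Node uu (S = 227.8): continuation = 1/1.1·[0.6667·0.0000 + 0.3333·0.0000] = 0.0000; exercise value = 0.0000 ≤ continuation, so V_uu = 0.0000
Node ud (S = 101.2): continuation = 1/1.1·[0.6667·0.0000 + 0.3333·75.2500] = 22.8030; exercise value = 34.7500 > continuation, so V_ud = 34.7500 (exercise)
Node dd (S = 45): continuation = 1/1.1·[0.6667·75.2500 + 0.3333·109.0000] = 78.6364; exercise value = 91.0000 > continuation, so V_dd = 91.0000 (exercise)
Node u (S = 168.8): continuation = 1/1.1·[0.6667·0.0000 + 0.3333·34.7500] = 10.5303; exercise value = 0.0000 ≤ continuation, so V_u = 10.5303
Node d (S = 75): continuation = 1/1.1·[0.6667·34.7500 + 0.3333·91.0000] = 48.6364; exercise value = 61.0000 > continuation, so V_d = 61.0000 (exercise)
Node 0 (S = 125): continuation = 1/1.1·[0.6667·10.5303 + 0.3333·61.0000] = 24.8669; exercise value = 11.0000 ≤ continuation, so V_0 = 24.8669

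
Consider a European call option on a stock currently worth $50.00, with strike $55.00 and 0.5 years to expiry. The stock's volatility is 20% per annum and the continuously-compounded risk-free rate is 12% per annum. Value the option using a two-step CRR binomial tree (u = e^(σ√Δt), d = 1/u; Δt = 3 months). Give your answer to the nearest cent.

CRR parameters: u = e^(σ√Δt) = e^(0.2·√0.25) = 1.1052, d = 1/u = 0.9048
Per-period rate: rΔt = 0.12·0.25 = 0.03, so R = e^0.03 = 1.0305
Risk-neutral probability p = (e^0.03 − 0.9048)/(1.1052 − 0.9048) = 0.1256/0.2003 = 0.6270
Terminal stock prices: S_uu = 61.07, S_ud = 50, S_dd = 40.94
Terminal payoffs (S − K): max(6.07, 0) = 6.07, max(-5, 0) = 0, max(-14.06, 0) = 0
Node u (S = 55.26): V_u = e^(−0.03)·[0.6270·6.0701 + 0.3730·0.0000] = 3.6937
Node d (S = 45.24): V_d = e^(−0.03)·[0.6270·0.0000 + 0.3730·0.0000] = 0.0000
Node 0 (S = 50): V_0 = e^(−0.03)·[0.6270·3.6937 + 0.3730·0.0000] = 2.2477

$2.25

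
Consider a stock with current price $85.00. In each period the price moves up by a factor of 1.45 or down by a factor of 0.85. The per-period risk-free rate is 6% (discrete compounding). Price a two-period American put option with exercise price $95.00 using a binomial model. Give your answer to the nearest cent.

$13.95

Risk-neutral probability p = (1 + 0.06 − 0.85)/(1.45 − 0.85) = 0.2100/0.6000 = 0.3500
Terminal stock prices: S_uu = 178.7, S_ud = 104.8, S_dd = 61.41
Terminal payoffs (K − S): max(-83.71, 0) = 0, max(-9.763, 0) = 0, max(33.59, 0) = 33.59
Node u (S = 123.2): continuation = 1/1.06·[0.3500·0.0000 + 0.6500·0.0000] = 0.0000; exercise value = 0.0000 ≤ continuation, so V_u = 0.0000
Node d (S = 72.25): continuation = 1/1.06·[0.3500·0.0000 + 0.6500·33.5875] = 20.5961; exercise value = 22.7500 > continuation, so V_d = 22.7500 (exercise)
Node 0 (S = 85): continuation = 1/1.06·[0.3500·0.0000 + 0.6500·22.7500] = 13.9505; exercise value = 10.0000 ≤ continuation, so V_0 = 13.9505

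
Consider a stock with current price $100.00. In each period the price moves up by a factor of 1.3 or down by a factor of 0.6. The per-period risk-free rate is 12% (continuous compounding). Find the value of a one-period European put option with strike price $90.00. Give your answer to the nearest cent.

Risk-neutral probability p = (e^0.12 − 0.6)/(1.3 − 0.6) = 0.5275/0.7000 = 0.7536
Terminal stock prices: S_u = 130, S_d = 60
Terminal payoffs (K − S): max(-40, 0) = 0, max(30, 0) = 30
Node 0 (S = 100): V_0 = e^(−0.12)·[0.7536·0.0000 + 0.2464·30.0000] = 6.5570

$6.56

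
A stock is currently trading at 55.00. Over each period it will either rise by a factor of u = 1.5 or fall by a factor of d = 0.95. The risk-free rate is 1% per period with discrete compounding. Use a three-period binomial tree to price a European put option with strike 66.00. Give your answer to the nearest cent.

12.93

Risk-neutral probability p = (1 + 0.01 − 0.95)/(1.5 − 0.95) = 0.0600/0.5500 = 0.1091
Terminal stock prices: S_uuu = 185.6, S_uud = 117.6, S_udd = 74.46, S_ddd = 47.16
Terminal payoffs (K − S): max(-119.6, 0) = 0, max(-51.56, 0) = 0, max(-8.456, 0) = 0, max(18.84, 0) = 18.84
Node uu (S = 123.8): V_uu = 1/1.01·[0.1091·0.0000 + 0.8909·0.0000] = 0.0000
Node ud (S = 78.38): V_ud = 1/1.01·[0.1091·0.0000 + 0.8909·0.0000] = 0.0000
Node dd (S = 49.64): V_dd = 1/1.01·[0.1091·0.0000 + 0.8909·18.8444] = 16.6224
Node u (S = 82.5): V_u = 1/1.01·[0.1091·0.0000 + 0.8909·0.0000] = 0.0000
Node d (S = 52.25): V_d = 1/1.01·[0.1091·0.0000 + 0.8909·16.6224] = 14.6624
Node 0 (S = 55): V_0 = 1/1.01·[0.1091·0.0000 + 0.8909·14.6624] = 12.9336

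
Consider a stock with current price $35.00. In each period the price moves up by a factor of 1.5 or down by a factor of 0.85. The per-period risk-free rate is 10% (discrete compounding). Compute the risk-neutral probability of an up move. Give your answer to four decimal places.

Risk-neutral probability p = (1 + 0.1 − 0.85)/(1.5 − 0.85) = 0.2500/0.6500 = 0.3846

p = 0.3846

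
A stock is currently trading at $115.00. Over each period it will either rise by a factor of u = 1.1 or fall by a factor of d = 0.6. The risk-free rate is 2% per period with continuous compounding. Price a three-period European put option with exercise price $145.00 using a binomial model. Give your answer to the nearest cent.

Risk-neutral probability p = (e^0.02 − 0.6)/(1.1 − 0.6) = 0.4202/0.5000 = 0.8404
Terminal stock prices: S_uuu = 153.1, S_uud = 83.49, S_udd = 45.54, S_ddd = 24.84
Terminal payoffs (K − S): max(-8.065, 0) = 0, max(61.51, 0) = 61.51, max(99.46, 0) = 99.46, max(120.2, 0) = 120.2
Node uu (S = 139.2): V_uu = e^(−0.02)·[0.8404·0.0000 + 0.1596·61.5100] = 9.6224
Node ud (S = 75.9): V_ud = e^(−0.02)·[0.8404·61.5100 + 0.1596·99.4600] = 66.2288
Node dd (S = 41.4): V_dd = e^(−0.02)·[0.8404·99.4600 + 0.1596·120.1600] = 100.7288
Node u (S = 126.5): V_u = e^(−0.02)·[0.8404·9.6224 + 0.1596·66.2288] = 18.2872
Node d (S = 69): V_d = e^(−0.02)·[0.8404·66.2288 + 0.1596·100.7288] = 70.3145
Node 0 (S = 115): V_0 = e^(−0.02)·[0.8404·18.2872 + 0.1596·70.3145] = 26.0641

$26.06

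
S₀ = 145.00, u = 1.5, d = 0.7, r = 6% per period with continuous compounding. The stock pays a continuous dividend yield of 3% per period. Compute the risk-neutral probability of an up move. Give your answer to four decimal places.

p = 0.4131

Per-period risk-free factor R = e^0.06 = 1.0618; dividend-adjusted growth = e^(0.06−0.03) = 1.0305.
Risk-neutral probability p = (1.0305 − 0.7)/(1.5 − 0.7) = 0.3305/0.8000 = 0.4131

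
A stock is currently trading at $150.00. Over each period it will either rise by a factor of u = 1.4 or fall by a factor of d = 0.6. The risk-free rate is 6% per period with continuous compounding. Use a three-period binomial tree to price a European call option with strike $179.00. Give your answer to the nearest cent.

Risk-neutral probability p = (e^0.06 − 0.6)/(1.4 − 0.6) = 0.4618/0.8000 = 0.5773
Terminal stock prices: S_uuu = 411.6, S_uud = 176.4, S_udd = 75.6, S_ddd = 32.4
Terminal payoffs (S − K): max(232.6, 0) = 232.6, max(-2.6, 0) = 0, max(-103.4, 0) = 0, max(-146.6, 0) = 0
Node uu (S = 294): V_uu = e^(−0.06)·[0.5773·232.6000 + 0.4227·0.0000] = 126.4592
Node ud (S = 126): V_ud = e^(−0.06)·[0.5773·0.0000 + 0.4227·0.0000] = 0.0000
Node dd (S = 54): V_dd = e^(−0.06)·[0.5773·0.0000 + 0.4227·0.0000] = 0.0000
Node u (S = 210): V_u = e^(−0.06)·[0.5773·126.4592 + 0.4227·0.0000] = 68.7529
Node d (S = 90): V_d = e^(−0.06)·[0.5773·0.0000 + 0.4227·0.0000] = 0.0000
Node 0 (S = 150): V_0 = e^(−0.06)·[0.5773·68.7529 + 0.4227·0.0000] = 37.3793

$37.38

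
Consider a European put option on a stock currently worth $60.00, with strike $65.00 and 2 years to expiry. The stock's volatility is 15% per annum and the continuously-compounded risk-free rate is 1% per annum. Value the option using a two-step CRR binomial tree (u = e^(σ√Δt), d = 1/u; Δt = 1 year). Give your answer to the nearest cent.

$7.57

CRR parameters: u = e^(σ√Δt) = e^(0.15·√1) = 1.1618, d = 1/u = 0.8607
Per-period rate: rΔt = 0.01·1 = 0.01, so R = e^0.01 = 1.0101
Risk-neutral probability p = (e^0.01 − 0.8607)/(1.1618 − 0.8607) = 0.1493/0.3011 = 0.4959
Terminal stock prices: S_uu = 80.99, S_ud = 60, S_dd = 44.45
Terminal payoffs (K − S): max(-15.99, 0) = 0, max(5, 0) = 5, max(20.55, 0) = 20.55
Node u (S = 69.71): V_u = e^(−0.01)·[0.4959·0.0000 + 0.5041·5.0000] = 2.4952
Node d (S = 51.64): V_d = e^(−0.01)·[0.4959·5.0000 + 0.5041·20.5509] = 12.7108
Node 0 (S = 60): V_0 = e^(−0.01)·[0.4959·2.4952 + 0.5041·12.7108] = 7.5683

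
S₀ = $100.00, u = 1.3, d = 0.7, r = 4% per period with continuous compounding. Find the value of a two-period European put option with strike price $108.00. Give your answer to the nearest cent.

$17.86

Risk-neutral probability p = (e^0.04 − 0.7)/(1.3 − 0.7) = 0.3408/0.6000 = 0.5680
Terminal stock prices: S_uu = 169, S_ud = 91, S_dd = 49
Terminal payoffs (K − S): max(-61, 0) = 0, max(17, 0) = 17, max(59, 0) = 59
Node u (S = 130): V_u = e^(−0.04)·[0.5680·0.0000 + 0.4320·17.0000] = 7.0557
Node d (S = 70): V_d = e^(−0.04)·[0.5680·17.0000 + 0.4320·59.0000] = 33.7653
Node 0 (S = 100): V_0 = e^(−0.04)·[0.5680·7.0557 + 0.4320·33.7653] = 17.8647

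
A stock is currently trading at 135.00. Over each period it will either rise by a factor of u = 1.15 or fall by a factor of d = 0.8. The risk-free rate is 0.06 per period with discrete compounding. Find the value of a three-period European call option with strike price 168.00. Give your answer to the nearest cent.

Risk-neutral probability p = (1 + 0.06 − 0.8)/(1.15 − 0.8) = 0.2600/0.3500 = 0.7429
Terminal stock prices: S_uuu = 205.3, S_uud = 142.8, S_udd = 99.36, S_ddd = 69.12
Terminal payoffs (S − K): max(37.32, 0) = 37.32, max(-25.17, 0) = 0, max(-68.64, 0) = 0, max(-98.88, 0) = 0
Node uu (S = 178.5): V_uu = 1/1.06·[0.7429·37.3181 + 0.2571·0.0000] = 26.1529
Node ud (S = 124.2): V_ud = 1/1.06·[0.7429·0.0000 + 0.2571·0.0000] = 0.0000
Node dd (S = 86.4): V_dd = 1/1.06·[0.7429·0.0000 + 0.2571·0.0000] = 0.0000
Node u (S = 155.2): V_u = 1/1.06·[0.7429·26.1529 + 0.2571·0.0000] = 18.3282
Node d (S = 108): V_d = 1/1.06·[0.7429·0.0000 + 0.2571·0.0000] = 0.0000
Node 0 (S = 135): V_0 = 1/1.06·[0.7429·18.3282 + 0.2571·0.0000] = 12.8445

12.84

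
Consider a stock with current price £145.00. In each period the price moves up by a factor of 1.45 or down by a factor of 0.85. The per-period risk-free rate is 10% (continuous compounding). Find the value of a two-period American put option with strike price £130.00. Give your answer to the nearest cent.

Risk-neutral probability p = (e^0.1 − 0.85)/(1.45 − 0.85) = 0.2552/0.6000 = 0.4253
Terminal stock prices: S_uu = 304.9, S_ud = 178.7, S_dd = 104.8
Terminal payoffs (K − S): max(-174.9, 0) = 0, max(-48.71, 0) = 0, max(25.24, 0) = 25.24
Node u (S = 210.2): continuation = e^(−0.1)·[0.4253·0.0000 + 0.5747·0.0000] = 0.0000; exercise value = 0.0000 ≤ continuation, so V_u = 0.0000
Node d (S = 123.2): continuation = e^(−0.1)·[0.4253·0.0000 + 0.5747·25.2375] = 13.1241; exercise value = 6.7500 ≤ continuation, so V_d = 13.1241
Node 0 (S = 145): continuation = e^(−0.1)·[0.4253·0.0000 + 0.5747·13.1241] = 6.8248; exercise value = 0.0000 ≤ continuation, so V_0 = 6.8248

£6.82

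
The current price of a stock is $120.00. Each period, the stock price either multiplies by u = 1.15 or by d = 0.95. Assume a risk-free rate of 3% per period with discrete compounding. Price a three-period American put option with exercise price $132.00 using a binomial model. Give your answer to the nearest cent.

$12.00

Risk-neutral probability p = (1 + 0.03 − 0.95)/(1.15 − 0.95) = 0.0800/0.2000 = 0.4000
Terminal stock prices: S_uuu = 182.5, S_uud = 150.8, S_udd = 124.5, S_ddd = 102.9
Terminal payoffs (K − S): max(-50.5, 0) = 0, max(-18.76, 0) = 0, max(7.455, 0) = 7.455, max(29.12, 0) = 29.12
Node uu (S = 158.7): continuation = 1/1.03·[0.4000·0.0000 + 0.6000·0.0000] = 0.0000; exercise value = 0.0000 ≤ continuation, so V_uu = 0.0000
Node ud (S = 131.1): continuation = 1/1.03·[0.4000·0.0000 + 0.6000·7.4550] = 4.3427; exercise value = 0.9000 ≤ continuation, so V_ud = 4.3427
Node dd (S = 108.3): continuation = 1/1.03·[0.4000·7.4550 + 0.6000·29.1150] = 19.8553; exercise value = 23.7000 > continuation, so V_dd = 23.7000 (exercise)
Node u (S = 138): continuation = 1/1.03·[0.4000·0.0000 + 0.6000·4.3427] = 2.5297; exercise value = 0.0000 ≤ continuation, so V_u = 2.5297
Node d (S = 114): continuation = 1/1.03·[0.4000·4.3427 + 0.6000·23.7000] = 15.4923; exercise value = 18.0000 > continuation, so V_d = 18.0000 (exercise)
Node 0 (S = 120): continuation = 1/1.03·[0.4000·2.5297 + 0.6000·18.0000] = 11.4679; exercise value = 12.0000 > continuation, so V_0 = 12.0000 (exercise)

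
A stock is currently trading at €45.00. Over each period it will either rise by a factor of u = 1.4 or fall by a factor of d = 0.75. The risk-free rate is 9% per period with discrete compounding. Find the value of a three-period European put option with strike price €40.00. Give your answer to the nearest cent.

Risk-neutral probability p = (1 + 0.09 − 0.75)/(1.4 − 0.75) = 0.3400/0.6500 = 0.5231
Terminal stock prices: S_uuu = 123.5, S_uud = 66.15, S_udd = 35.44, S_ddd = 18.98
Terminal payoffs (K − S): max(-83.48, 0) = 0, max(-26.15, 0) = 0, max(4.563, 0) = 4.563, max(21.02, 0) = 21.02
Node uu (S = 88.2): V_uu = 1/1.09·[0.5231·0.0000 + 0.4769·0.0000] = 0.0000
Node ud (S = 47.25): V_ud = 1/1.09·[0.5231·0.0000 + 0.4769·4.5625] = 1.9963
Node dd (S = 25.31): V_dd = 1/1.09·[0.5231·4.5625 + 0.4769·21.0156] = 11.3847
Node u (S = 63): V_u = 1/1.09·[0.5231·0.0000 + 0.4769·1.9963] = 0.8735
Node d (S = 33.75): V_d = 1/1.09·[0.5231·1.9963 + 0.4769·11.3847] = 5.9393
Node 0 (S = 45): V_0 = 1/1.09·[0.5231·0.8735 + 0.4769·5.9393] = 3.0179

€3.02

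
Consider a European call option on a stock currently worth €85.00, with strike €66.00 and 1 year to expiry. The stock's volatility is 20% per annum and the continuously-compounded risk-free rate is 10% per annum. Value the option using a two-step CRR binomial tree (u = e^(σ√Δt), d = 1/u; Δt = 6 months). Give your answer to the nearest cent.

CRR parameters: u = e^(σ√Δt) = e^(0.2·√0.5) = 1.1519, d = 1/u = 0.8681
Per-period rate: rΔt = 0.1·0.5 = 0.05, so R = e^0.05 = 1.0513
Risk-neutral probability p = (e^0.05 − 0.8681)/(1.1519 − 0.8681) = 0.1831/0.2838 = 0.6454
Terminal stock prices: S_uu = 112.8, S_ud = 85, S_dd = 64.06
Terminal payoffs (S − K): max(46.79, 0) = 46.79, max(19, 0) = 19, max(-1.941, 0) = 0
Node u (S = 97.91): V_u = e^(−0.05)·[0.6454·46.7862 + 0.3546·19.0000] = 35.1312
Node d (S = 73.79): V_d = e^(−0.05)·[0.6454·19.0000 + 0.3546·0.0000] = 11.6640
Node 0 (S = 85): V_0 = e^(−0.05)·[0.6454·35.1312 + 0.3546·11.6640] = 25.5016

€25.50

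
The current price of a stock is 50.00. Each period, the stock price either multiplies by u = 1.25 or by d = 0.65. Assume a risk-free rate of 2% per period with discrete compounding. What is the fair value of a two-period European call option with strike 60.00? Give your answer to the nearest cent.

Risk-neutral probability p = (1 + 0.02 − 0.65)/(1.25 − 0.65) = 0.3700/0.6000 = 0.6167
Terminal stock prices: S_uu = 78.12, S_ud = 40.62, S_dd = 21.13
Terminal payoffs (S − K): max(18.12, 0) = 18.12, max(-19.38, 0) = 0, max(-38.88, 0) = 0
Node u (S = 62.5): V_u = 1/1.02·[0.6167·18.1250 + 0.3833·0.0000] = 10.9579
Node d (S = 32.5): V_d = 1/1.02·[0.6167·0.0000 + 0.3833·0.0000] = 0.0000
Node 0 (S = 50): V_0 = 1/1.02·[0.6167·10.9579 + 0.3833·0.0000] = 6.6249

6.62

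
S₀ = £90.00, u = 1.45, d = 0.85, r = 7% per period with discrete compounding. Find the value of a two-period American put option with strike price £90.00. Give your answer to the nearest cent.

£8.75

Risk-neutral probability p = (1 + 0.07 − 0.85)/(1.45 − 0.85) = 0.2200/0.6000 = 0.3667
Terminal stock prices: S_uu = 189.2, S_ud = 110.9, S_dd = 65.02
Terminal payoffs (K − S): max(-99.22, 0) = 0, max(-20.92, 0) = 0, max(24.98, 0) = 24.98
Node u (S = 130.5): continuation = 1/1.07·[0.3667·0.0000 + 0.6333·0.0000] = 0.0000; exercise value = 0.0000 ≤ continuation, so V_u = 0.0000
Node d (S = 76.5): continuation = 1/1.07·[0.3667·0.0000 + 0.6333·24.9750] = 14.7827; exercise value = 13.5000 ≤ continuation, so V_d = 14.7827
Node 0 (S = 90): continuation = 1/1.07·[0.3667·0.0000 + 0.6333·14.7827] = 8.7499; exercise value = 0.0000 ≤ continuation, so V_0 = 8.7499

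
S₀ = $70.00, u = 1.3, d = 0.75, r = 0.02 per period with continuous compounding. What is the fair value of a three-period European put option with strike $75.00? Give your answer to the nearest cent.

$14.19

Risk-neutral probability p = (e^0.02 − 0.75)/(1.3 − 0.75) = 0.2702/0.5500 = 0.4913
Terminal stock prices: S_uuu = 153.8, S_uud = 88.73, S_udd = 51.19, S_ddd = 29.53
Terminal payoffs (K − S): max(-78.79, 0) = 0, max(-13.73, 0) = 0, max(23.81, 0) = 23.81, max(45.47, 0) = 45.47
Node uu (S = 118.3): V_uu = e^(−0.02)·[0.4913·0.0000 + 0.5087·0.0000] = 0.0000
Node ud (S = 68.25): V_ud = e^(−0.02)·[0.4913·0.0000 + 0.5087·23.8125] = 11.8741
Node dd (S = 39.38): V_dd = e^(−0.02)·[0.4913·23.8125 + 0.5087·45.4688] = 34.1399
Node u (S = 91): V_u = e^(−0.02)·[0.4913·0.0000 + 0.5087·11.8741] = 5.9211
Node d (S = 52.5): V_d = e^(−0.02)·[0.4913·11.8741 + 0.5087·34.1399] = 22.7419
Node 0 (S = 70): V_0 = e^(−0.02)·[0.4913·5.9211 + 0.5087·22.7419] = 14.1915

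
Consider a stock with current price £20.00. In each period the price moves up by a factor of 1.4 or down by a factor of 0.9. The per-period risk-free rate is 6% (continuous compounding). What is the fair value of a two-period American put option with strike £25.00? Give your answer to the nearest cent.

£5.00

Risk-neutral probability p = (e^0.06 − 0.9)/(1.4 − 0.9) = 0.1618/0.5000 = 0.3237
Terminal stock prices: S_uu = 39.2, S_ud = 25.2, S_dd = 16.2
Terminal payoffs (K − S): max(-14.2, 0) = 0, max(-0.2, 0) = 0, max(8.8, 0) = 8.8
Node u (S = 28): continuation = e^(−0.06)·[0.3237·0.0000 + 0.6763·0.0000] = 0.0000; exercise value = 0.0000 ≤ continuation, so V_u = 0.0000
Node d (S = 18): continuation = e^(−0.06)·[0.3237·0.0000 + 0.6763·8.8000] = 5.6051; exercise value = 7.0000 > continuation, so V_d = 7.0000 (exercise)
Node 0 (S = 20): continuation = e^(−0.06)·[0.3237·0.0000 + 0.6763·7.0000] = 4.4586; exercise value = 5.0000 > continuation, so V_0 = 5.0000 (exercise)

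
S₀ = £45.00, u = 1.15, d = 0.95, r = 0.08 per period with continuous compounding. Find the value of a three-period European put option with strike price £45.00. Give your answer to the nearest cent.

£0.19

Risk-neutral probability p = (e^0.08 − 0.95)/(1.15 − 0.95) = 0.1333/0.2000 = 0.6664
Terminal stock prices: S_uuu = 68.44, S_uud = 56.54, S_udd = 46.7, S_ddd = 38.58
Terminal payoffs (K − S): max(-23.44, 0) = 0, max(-11.54, 0) = 0, max(-1.704, 0) = 0, max(6.418, 0) = 6.418
Node uu (S = 59.51): V_uu = e^(−0.08)·[0.6664·0.0000 + 0.3336·0.0000] = 0.0000
Node ud (S = 49.16): V_ud = e^(−0.08)·[0.6664·0.0000 + 0.3336·0.0000] = 0.0000
Node dd (S = 40.61): V_dd = e^(−0.08)·[0.6664·0.0000 + 0.3336·6.4181] = 1.9763
Node u (S = 51.75): V_u = e^(−0.08)·[0.6664·0.0000 + 0.3336·0.0000] = 0.0000
Node d (S = 42.75): V_d = e^(−0.08)·[0.6664·0.0000 + 0.3336·1.9763] = 0.6085
Node 0 (S = 45): V_0 = e^(−0.08)·[0.6664·0.0000 + 0.3336·0.6085] = 0.1874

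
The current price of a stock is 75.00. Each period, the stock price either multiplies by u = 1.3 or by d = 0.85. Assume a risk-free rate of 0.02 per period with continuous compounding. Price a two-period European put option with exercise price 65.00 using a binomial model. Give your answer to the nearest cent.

4.02

Risk-neutral probability p = (e^0.02 − 0.85)/(1.3 − 0.85) = 0.1702/0.4500 = 0.3782
Terminal stock prices: S_uu = 126.8, S_ud = 82.88, S_dd = 54.19
Terminal payoffs (K − S): max(-61.75, 0) = 0, max(-17.88, 0) = 0, max(10.81, 0) = 10.81
Node u (S = 97.5): V_u = e^(−0.02)·[0.3782·0.0000 + 0.6218·0.0000] = 0.0000
Node d (S = 63.75): V_d = e^(−0.02)·[0.3782·0.0000 + 0.6218·10.8125] = 6.5898
Node 0 (S = 75): V_0 = e^(−0.02)·[0.3782·0.0000 + 0.6218·6.5898] = 4.0162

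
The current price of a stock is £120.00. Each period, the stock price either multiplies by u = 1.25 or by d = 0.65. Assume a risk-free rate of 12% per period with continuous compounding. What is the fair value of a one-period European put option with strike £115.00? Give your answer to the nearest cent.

Risk-neutral probability p = (e^0.12 − 0.65)/(1.25 − 0.65) = 0.4775/0.6000 = 0.7958
Terminal stock prices: S_u = 150, S_d = 78
Terminal payoffs (K − S): max(-35, 0) = 0, max(37, 0) = 37
Node 0 (S = 120): V_0 = e^(−0.12)·[0.7958·0.0000 + 0.2042·37.0000] = 6.7001

£6.70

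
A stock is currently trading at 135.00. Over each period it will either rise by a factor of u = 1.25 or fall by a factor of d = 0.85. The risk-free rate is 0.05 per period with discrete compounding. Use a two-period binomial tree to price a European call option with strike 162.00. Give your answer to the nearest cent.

11.10

Risk-neutral probability p = (1 + 0.05 − 0.85)/(1.25 − 0.85) = 0.2000/0.4000 = 0.5000
Terminal stock prices: S_uu = 210.9, S_ud = 143.4, S_dd = 97.54
Terminal payoffs (S − K): max(48.94, 0) = 48.94, max(-18.56, 0) = 0, max(-64.46, 0) = 0
Node u (S = 168.8): V_u = 1/1.05·[0.5000·48.9375 + 0.5000·0.0000] = 23.3036
Node d (S = 114.8): V_d = 1/1.05·[0.5000·0.0000 + 0.5000·0.0000] = 0.0000
Node 0 (S = 135): V_0 = 1/1.05·[0.5000·23.3036 + 0.5000·0.0000] = 11.0969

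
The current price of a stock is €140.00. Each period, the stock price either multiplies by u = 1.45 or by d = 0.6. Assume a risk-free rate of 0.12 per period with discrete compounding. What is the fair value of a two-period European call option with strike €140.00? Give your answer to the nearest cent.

Risk-neutral probability p = (1 + 0.12 − 0.6)/(1.45 − 0.6) = 0.5200/0.8500 = 0.6118
Terminal stock prices: S_uu = 294.4, S_ud = 121.8, S_dd = 50.4
Terminal payoffs (S − K): max(154.4, 0) = 154.4, max(-18.2, 0) = 0, max(-89.6, 0) = 0
Node u (S = 203): V_u = 1/1.12·[0.6118·154.3500 + 0.3882·0.0000] = 84.3088
Node d (S = 84): V_d = 1/1.12·[0.6118·0.0000 + 0.3882·0.0000] = 0.0000
Node 0 (S = 140): V_0 = 1/1.12·[0.6118·84.3088 + 0.3882·0.0000] = 46.0510

€46.05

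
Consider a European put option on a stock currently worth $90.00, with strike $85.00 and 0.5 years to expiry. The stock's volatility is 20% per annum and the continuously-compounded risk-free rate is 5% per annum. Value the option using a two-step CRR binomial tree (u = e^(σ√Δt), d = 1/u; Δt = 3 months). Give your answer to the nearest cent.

$2.36

CRR parameters: u = e^(σ√Δt) = e^(0.2·√0.25) = 1.1052, d = 1/u = 0.9048
Per-period rate: rΔt = 0.05·0.25 = 0.0125, so R = e^0.0125 = 1.0126
Risk-neutral probability p = (e^0.0125 − 0.9048)/(1.1052 − 0.9048) = 0.1077/0.2003 = 0.5378
Terminal stock prices: S_uu = 109.9, S_ud = 90, S_dd = 73.69
Terminal payoffs (K − S): max(-24.93, 0) = 0, max(-5, 0) = 0, max(11.31, 0) = 11.31
Node u (S = 99.47): V_u = e^(−0.0125)·[0.5378·0.0000 + 0.4622·0.0000] = 0.0000
Node d (S = 81.44): V_d = e^(−0.0125)·[0.5378·0.0000 + 0.4622·11.3142] = 5.1644
Node 0 (S = 90): V_0 = e^(−0.0125)·[0.5378·0.0000 + 0.4622·5.1644] = 2.3573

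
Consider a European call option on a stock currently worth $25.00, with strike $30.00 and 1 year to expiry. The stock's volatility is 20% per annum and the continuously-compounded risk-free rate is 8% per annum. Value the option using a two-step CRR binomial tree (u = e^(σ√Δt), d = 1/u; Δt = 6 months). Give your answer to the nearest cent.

$1.08

CRR parameters: u = e^(σ√Δt) = e^(0.2·√0.5) = 1.1519, d = 1/u = 0.8681
Per-period rate: rΔt = 0.08·0.5 = 0.04, so R = e^0.04 = 1.0408
Risk-neutral probability p = (e^0.04 − 0.8681)/(1.1519 − 0.8681) = 0.1727/0.2838 = 0.6085
Terminal stock prices: S_uu = 33.17, S_ud = 25, S_dd = 18.84
Terminal payoffs (S − K): max(3.172, 0) = 3.172, max(-5, 0) = 0, max(-11.16, 0) = 0
Node u (S = 28.8): V_u = e^(−0.04)·[0.6085·3.1724 + 0.3915·0.0000] = 1.8548
Node d (S = 21.7): V_d = e^(−0.04)·[0.6085·0.0000 + 0.3915·0.0000] = 0.0000
Node 0 (S = 25): V_0 = e^(−0.04)·[0.6085·1.8548 + 0.3915·0.0000] = 1.0844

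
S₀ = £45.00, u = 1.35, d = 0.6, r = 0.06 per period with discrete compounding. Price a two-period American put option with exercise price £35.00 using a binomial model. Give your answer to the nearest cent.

Risk-neutral probability p = (1 + 0.06 − 0.6)/(1.35 − 0.6) = 0.4600/0.7500 = 0.6133
Terminal stock prices: S_uu = 82.01, S_ud = 36.45, S_dd = 16.2
Terminal payoffs (K − S): max(-47.01, 0) = 0, max(-1.45, 0) = 0, max(18.8, 0) = 18.8
Node u (S = 60.75): continuation = 1/1.06·[0.6133·0.0000 + 0.3867·0.0000] = 0.0000; exercise value = 0.0000 ≤ continuation, so V_u = 0.0000
Node d (S = 27): continuation = 1/1.06·[0.6133·0.0000 + 0.3867·18.8000] = 6.8579; exercise value = 8.0000 > continuation, so V_d = 8.0000 (exercise)
Node 0 (S = 45): continuation = 1/1.06·[0.6133·0.0000 + 0.3867·8.0000] = 2.9182; exercise value = 0.0000 ≤ continuation, so V_0 = 2.9182

£2.92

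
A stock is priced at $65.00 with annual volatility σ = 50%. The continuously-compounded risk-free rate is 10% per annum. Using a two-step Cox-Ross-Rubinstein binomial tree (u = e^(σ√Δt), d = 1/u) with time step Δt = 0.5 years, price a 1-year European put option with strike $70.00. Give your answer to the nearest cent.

CRR parameters: u = e^(σ√Δt) = e^(0.5·√0.5) = 1.4241, d = 1/u = 0.7022
Per-period rate: rΔt = 0.1·0.5 = 0.05, so R = e^0.05 = 1.0513
Risk-neutral probability p = (e^0.05 − 0.7022)/(1.4241 − 0.7022) = 0.3491/0.7219 = 0.4835
Terminal stock prices: S_uu = 131.8, S_ud = 65, S_dd = 32.05
Terminal payoffs (K − S): max(-61.83, 0) = 0, max(5, 0) = 5, max(37.95, 0) = 37.95
Node u (S = 92.57): V_u = e^(−0.05)·[0.4835·0.0000 + 0.5165·5.0000] = 2.4564
Node d (S = 45.64): V_d = e^(−0.05)·[0.4835·5.0000 + 0.5165·37.9505] = 20.9438
Node 0 (S = 65): V_0 = e^(−0.05)·[0.4835·2.4564 + 0.5165·20.9438] = 11.4189

$11.42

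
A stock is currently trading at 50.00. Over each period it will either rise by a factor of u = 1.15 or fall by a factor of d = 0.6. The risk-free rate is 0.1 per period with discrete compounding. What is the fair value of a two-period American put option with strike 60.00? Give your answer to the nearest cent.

Risk-neutral probability p = (1 + 0.1 − 0.6)/(1.15 − 0.6) = 0.5000/0.5500 = 0.9091
Terminal stock prices: S_uu = 66.12, S_ud = 34.5, S_dd = 18
Terminal payoffs (K − S): max(-6.125, 0) = 0, max(25.5, 0) = 25.5, max(42, 0) = 42
Node u (S = 57.5): continuation = 1/1.1·[0.9091·0.0000 + 0.0909·25.5000] = 2.1074; exercise value = 2.5000 > continuation, so V_u = 2.5000 (exercise)
Node d (S = 30): continuation = 1/1.1·[0.9091·25.5000 + 0.0909·42.0000] = 24.5455; exercise value = 30.0000 > continuation, so V_d = 30.0000 (exercise)
Node 0 (S = 50): continuation = 1/1.1·[0.9091·2.5000 + 0.0909·30.0000] = 4.5455; exercise value = 10.0000 > continuation, so V_0 = 10.0000 (exercise)

10.00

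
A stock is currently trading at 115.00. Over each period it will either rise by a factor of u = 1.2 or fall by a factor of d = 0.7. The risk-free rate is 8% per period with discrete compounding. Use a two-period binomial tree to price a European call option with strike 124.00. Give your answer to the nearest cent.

20.60

Risk-neutral probability p = (1 + 0.08 − 0.7)/(1.2 − 0.7) = 0.3800/0.5000 = 0.7600
Terminal stock prices: S_uu = 165.6, S_ud = 96.6, S_dd = 56.35
Terminal payoffs (S − K): max(41.6, 0) = 41.6, max(-27.4, 0) = 0, max(-67.65, 0) = 0
Node u (S = 138): V_u = 1/1.08·[0.7600·41.6000 + 0.2400·0.0000] = 29.2741
Node d (S = 80.5): V_d = 1/1.08·[0.7600·0.0000 + 0.2400·0.0000] = 0.0000
Node 0 (S = 115): V_0 = 1/1.08·[0.7600·29.2741 + 0.2400·0.0000] = 20.6003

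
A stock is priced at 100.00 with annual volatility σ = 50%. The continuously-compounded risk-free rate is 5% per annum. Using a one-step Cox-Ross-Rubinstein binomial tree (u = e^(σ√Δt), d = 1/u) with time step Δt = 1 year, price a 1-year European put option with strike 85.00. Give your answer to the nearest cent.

CRR parameters: u = e^(σ√Δt) = e^(0.5·√1) = 1.6487, d = 1/u = 0.6065
Per-period rate: rΔt = 0.05·1 = 0.05, so R = e^0.05 = 1.0513
Risk-neutral probability p = (e^0.05 − 0.6065)/(1.6487 − 0.6065) = 0.4447/1.0422 = 0.4267
Terminal stock prices: S_u = 164.9, S_d = 60.65
Terminal payoffs (K − S): max(-79.87, 0) = 0, max(24.35, 0) = 24.35
Node 0 (S = 100): V_0 = e^(−0.05)·[0.4267·0.0000 + 0.5733·24.3469] = 13.2765

13.28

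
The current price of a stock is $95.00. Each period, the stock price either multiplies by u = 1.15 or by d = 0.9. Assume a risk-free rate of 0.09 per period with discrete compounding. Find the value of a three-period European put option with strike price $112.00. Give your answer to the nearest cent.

Risk-neutral probability p = (1 + 0.09 − 0.9)/(1.15 − 0.9) = 0.1900/0.2500 = 0.7600
Terminal stock prices: S_uuu = 144.5, S_uud = 113.1, S_udd = 88.49, S_ddd = 69.26
Terminal payoffs (K − S): max(-32.48, 0) = 0, max(-1.074, 0) = 0, max(23.51, 0) = 23.51, max(42.74, 0) = 42.74
Node uu (S = 125.6): V_uu = 1/1.09·[0.7600·0.0000 + 0.2400·0.0000] = 0.0000
Node ud (S = 98.32): V_ud = 1/1.09·[0.7600·0.0000 + 0.2400·23.5075] = 5.1760
Node dd (S = 76.95): V_dd = 1/1.09·[0.7600·23.5075 + 0.2400·42.7450] = 25.8023
Node u (S = 109.2): V_u = 1/1.09·[0.7600·0.0000 + 0.2400·5.1760] = 1.1397
Node d (S = 85.5): V_d = 1/1.09·[0.7600·5.1760 + 0.2400·25.8023] = 9.2902
Node 0 (S = 95): V_0 = 1/1.09·[0.7600·1.1397 + 0.2400·9.2902] = 2.8402

$2.84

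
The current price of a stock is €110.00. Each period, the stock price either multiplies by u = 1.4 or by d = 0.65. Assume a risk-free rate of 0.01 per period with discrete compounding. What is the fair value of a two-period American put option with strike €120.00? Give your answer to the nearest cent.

€29.84

Risk-neutral probability p = (1 + 0.01 − 0.65)/(1.4 − 0.65) = 0.3600/0.7500 = 0.4800
Terminal stock prices: S_uu = 215.6, S_ud = 100.1, S_dd = 46.48
Terminal payoffs (K − S): max(-95.6, 0) = 0, max(19.9, 0) = 19.9, max(73.53, 0) = 73.53
Node u (S = 154): continuation = 1/1.01·[0.4800·0.0000 + 0.5200·19.9000] = 10.2455; exercise value = 0.0000 ≤ continuation, so V_u = 10.2455
Node d (S = 71.5): continuation = 1/1.01·[0.4800·19.9000 + 0.5200·73.5250] = 47.3119; exercise value = 48.5000 > continuation, so V_d = 48.5000 (exercise)
Node 0 (S = 110): continuation = 1/1.01·[0.4800·10.2455 + 0.5200·48.5000] = 29.8395; exercise value = 10.0000 ≤ continuation, so V_0 = 29.8395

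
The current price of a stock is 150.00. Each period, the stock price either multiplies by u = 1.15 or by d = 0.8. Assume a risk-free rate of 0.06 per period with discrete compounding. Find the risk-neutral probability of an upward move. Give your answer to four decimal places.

Risk-neutral probability p = (1 + 0.06 − 0.8)/(1.15 − 0.8) = 0.2600/0.3500 = 0.7429

p = 0.7429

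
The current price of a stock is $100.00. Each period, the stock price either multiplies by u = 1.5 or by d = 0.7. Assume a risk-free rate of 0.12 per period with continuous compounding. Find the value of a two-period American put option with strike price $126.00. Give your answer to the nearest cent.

$27.24

Risk-neutral probability p = (e^0.12 − 0.7)/(1.5 − 0.7) = 0.4275/0.8000 = 0.5344
Terminal stock prices: S_uu = 225, S_ud = 105, S_dd = 49
Terminal payoffs (K − S): max(-99, 0) = 0, max(21, 0) = 21, max(77, 0) = 77
Node u (S = 150): continuation = e^(−0.12)·[0.5344·0.0000 + 0.4656·21.0000] = 8.6725; exercise value = 0.0000 ≤ continuation, so V_u = 8.6725
Node d (S = 70): continuation = e^(−0.12)·[0.5344·21.0000 + 0.4656·77.0000] = 41.7520; exercise value = 56.0000 > continuation, so V_d = 56.0000 (exercise)
Node 0 (S = 100): continuation = e^(−0.12)·[0.5344·8.6725 + 0.4656·56.0000] = 27.2369; exercise value = 26.0000 ≤ continuation, so V_0 = 27.2369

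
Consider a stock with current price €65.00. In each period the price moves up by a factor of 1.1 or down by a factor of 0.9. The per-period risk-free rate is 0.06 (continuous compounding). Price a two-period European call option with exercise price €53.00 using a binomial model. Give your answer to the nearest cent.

€18.00

Risk-neutral probability p = (e^0.06 − 0.9)/(1.1 − 0.9) = 0.1618/0.2000 = 0.8092
Terminal stock prices: S_uu = 78.65, S_ud = 64.35, S_dd = 52.65
Terminal payoffs (S − K): max(25.65, 0) = 25.65, max(11.35, 0) = 11.35, max(-0.35, 0) = 0
Node u (S = 71.5): V_u = e^(−0.06)·[0.8092·25.6500 + 0.1908·11.3500] = 21.5865
Node d (S = 58.5): V_d = e^(−0.06)·[0.8092·11.3500 + 0.1908·0.0000] = 8.6494
Node 0 (S = 65): V_0 = e^(−0.06)·[0.8092·21.5865 + 0.1908·8.6494] = 18.0045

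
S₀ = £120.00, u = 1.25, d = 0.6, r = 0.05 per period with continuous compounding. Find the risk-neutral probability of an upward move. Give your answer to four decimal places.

Risk-neutral probability p = (e^0.05 − 0.6)/(1.25 − 0.6) = 0.4513/0.6500 = 0.6943

p = 0.6943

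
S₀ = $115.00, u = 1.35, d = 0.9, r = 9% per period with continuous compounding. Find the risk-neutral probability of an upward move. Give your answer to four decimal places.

Risk-neutral probability p = (e^0.09 − 0.9)/(1.35 − 0.9) = 0.1942/0.4500 = 0.4315

p = 0.4315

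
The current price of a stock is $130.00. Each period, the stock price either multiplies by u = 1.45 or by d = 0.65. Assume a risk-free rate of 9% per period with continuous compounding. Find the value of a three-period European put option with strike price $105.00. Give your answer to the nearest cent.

Risk-neutral probability p = (e^0.09 − 0.65)/(1.45 − 0.65) = 0.4442/0.8000 = 0.5552
Terminal stock prices: S_uuu = 396.3, S_uud = 177.7, S_udd = 79.64, S_ddd = 35.7
Terminal payoffs (K − S): max(-291.3, 0) = 0, max(-72.66, 0) = 0, max(25.36, 0) = 25.36, max(69.3, 0) = 69.3
Node uu (S = 273.3): V_uu = e^(−0.09)·[0.5552·0.0000 + 0.4448·0.0000] = 0.0000
Node ud (S = 122.5): V_ud = e^(−0.09)·[0.5552·0.0000 + 0.4448·25.3587] = 10.3083
Node dd (S = 54.93): V_dd = e^(−0.09)·[0.5552·25.3587 + 0.4448·69.2987] = 41.0378
Node u (S = 188.5): V_u = e^(−0.09)·[0.5552·0.0000 + 0.4448·10.3083] = 4.1903
Node d (S = 84.5): V_d = e^(−0.09)·[0.5552·10.3083 + 0.4448·41.0378] = 21.9126
Node 0 (S = 130): V_0 = e^(−0.09)·[0.5552·4.1903 + 0.4448·21.9126] = 11.0338

$11.03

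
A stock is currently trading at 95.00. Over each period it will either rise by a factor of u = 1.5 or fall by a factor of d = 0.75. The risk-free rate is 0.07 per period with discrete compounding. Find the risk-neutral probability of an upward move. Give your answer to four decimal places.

Risk-neutral probability p = (1 + 0.07 − 0.75)/(1.5 − 0.75) = 0.3200/0.7500 = 0.4267

p = 0.4267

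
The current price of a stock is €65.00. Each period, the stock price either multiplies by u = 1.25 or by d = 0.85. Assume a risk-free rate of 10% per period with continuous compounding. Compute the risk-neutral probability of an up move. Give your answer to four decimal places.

p = 0.6379

Risk-neutral probability p = (e^0.1 − 0.85)/(1.25 − 0.85) = 0.2552/0.4000 = 0.6379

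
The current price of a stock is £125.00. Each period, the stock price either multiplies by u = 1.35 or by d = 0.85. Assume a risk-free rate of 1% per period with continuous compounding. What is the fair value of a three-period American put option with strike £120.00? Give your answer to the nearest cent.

£13.45

Risk-neutral probability p = (e^0.01 − 0.85)/(1.35 − 0.85) = 0.1601/0.5000 = 0.3201
Terminal stock prices: S_uuu = 307.5, S_uud = 193.6, S_udd = 121.9, S_ddd = 76.77
Terminal payoffs (K − S): max(-187.5, 0) = 0, max(-73.64, 0) = 0, max(-1.922, 0) = 0, max(43.23, 0) = 43.23
Node uu (S = 227.8): continuation = e^(−0.01)·[0.3201·0.0000 + 0.6799·0.0000] = 0.0000; exercise value = 0.0000 ≤ continuation, so V_uu = 0.0000
Node ud (S = 143.4): continuation = e^(−0.01)·[0.3201·0.0000 + 0.6799·0.0000] = 0.0000; exercise value = 0.0000 ≤ continuation, so V_ud = 0.0000
Node dd (S = 90.31): continuation = e^(−0.01)·[0.3201·0.0000 + 0.6799·43.2344] = 29.1026; exercise value = 29.6875 > continuation, so V_dd = 29.6875 (exercise)
Node u (S = 168.8): continuation = e^(−0.01)·[0.3201·0.0000 + 0.6799·0.0000] = 0.0000; exercise value = 0.0000 ≤ continuation, so V_u = 0.0000
Node d (S = 106.2): continuation = e^(−0.01)·[0.3201·0.0000 + 0.6799·29.6875] = 19.9837; exercise value = 13.7500 ≤ continuation, so V_d = 19.9837
Node 0 (S = 125): continuation = e^(−0.01)·[0.3201·0.0000 + 0.6799·19.9837] = 13.4517; exercise value = 0.0000 ≤ continuation, so V_0 = 13.4517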